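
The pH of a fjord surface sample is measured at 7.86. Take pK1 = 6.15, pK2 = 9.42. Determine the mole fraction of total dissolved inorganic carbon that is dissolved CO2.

α₀ = 1 / (1 + K1/[H⁺] + K1K2/[H⁺]²) = 1 / (1 + 10^+1.71 + 10^+0.15)
   = 1 / (1 + 51.286 + 1.4125) = 1/53.699 = 0.01862

α₀ = 0.0186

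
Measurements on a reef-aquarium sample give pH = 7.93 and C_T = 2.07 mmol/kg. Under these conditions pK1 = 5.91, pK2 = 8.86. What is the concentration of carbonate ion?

α₂ = 1 / (1 + [H⁺]/K2 + [H⁺]²/(K1K2)) = 1 / (1 + 10^+0.93 + 10^-1.09)
   = 1 / (1 + 8.5114 + 0.081283) = 1/9.5927 = 0.1042
[CO3²⁻] = α₂ × DIC = 0.1042 × 2.07 = 0.216 mmol/kg

[CO3²⁻] = 0.216 mmol/kg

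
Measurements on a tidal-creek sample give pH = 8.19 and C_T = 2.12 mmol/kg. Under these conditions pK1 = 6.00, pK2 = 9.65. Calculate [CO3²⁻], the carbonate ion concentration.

[CO3²⁻] = 0.0706 mmol/kg

α₂ = 1 / (1 + [H⁺]/K2 + [H⁺]²/(K1K2)) = 1 / (1 + 10^+1.46 + 10^-0.73)
   = 1 / (1 + 28.840 + 0.18621) = 1/30.027 = 0.03330
[CO3²⁻] = α₂ × DIC = 0.03330 × 2.12 = 0.0706 mmol/kg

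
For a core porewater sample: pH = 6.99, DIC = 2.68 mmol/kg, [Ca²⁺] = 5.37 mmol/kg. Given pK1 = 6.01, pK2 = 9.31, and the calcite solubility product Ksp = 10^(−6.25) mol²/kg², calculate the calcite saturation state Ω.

α₂ = 1 / (1 + [H⁺]/K2 + [H⁺]²/(K1K2)) = 1 / (1 + 10^+2.32 + 10^+1.34)
   = 1 / (1 + 208.93 + 21.878) = 1/231.81 = 0.004314
[CO3²⁻] = α₂ × DIC = 0.004314 × 2.68 = 0.01156 mmol/kg = 11.56 μmol/kg
Ksp = 10^(−6.25) = 5.623×10^-7
Ω = [Ca²⁺][CO3²⁻]/Ksp = (5.37×10^-3)(1.156×10^-5) / 5.623×10^-7 = 0.110

Ω = 0.110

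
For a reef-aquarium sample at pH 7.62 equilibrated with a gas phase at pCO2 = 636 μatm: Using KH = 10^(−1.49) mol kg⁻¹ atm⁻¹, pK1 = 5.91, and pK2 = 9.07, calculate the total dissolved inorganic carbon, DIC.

DIC = 1.11 mmol/kg

[CO2*] = KH · pCO2 = 10^(−1.49) × 636×10^-6 = 2.058×10^-5 mol/kg
α₀ = 1/(1 + K1/[H⁺] + K1K2/[H⁺]²) = 1/(1 + 10^+1.71 + 10^+0.26) = 0.01848
DIC = [CO2*]/α₀ = 2.058×10^-5 / 0.01848 = 1.11 mmol/kg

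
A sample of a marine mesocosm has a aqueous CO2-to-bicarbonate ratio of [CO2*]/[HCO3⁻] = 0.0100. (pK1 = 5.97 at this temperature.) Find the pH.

pH = 7.97

From K1 = [H⁺][HCO3⁻]/[CO2*]:  pH = pK1 − log₁₀([CO2*]/[HCO3⁻])
log₁₀(0.0100) = -2.000
pH = 5.97 − (-2.000) = 7.97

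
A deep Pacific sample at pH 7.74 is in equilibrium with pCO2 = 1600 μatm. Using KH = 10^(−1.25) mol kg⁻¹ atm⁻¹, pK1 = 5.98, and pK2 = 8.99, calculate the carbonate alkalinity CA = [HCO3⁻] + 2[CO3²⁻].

[CO2*] = KH · pCO2 = 10^(−1.25) × 1600×10^-6 = 8.997×10^-5 mol/kg
α₀ = 1/(1 + K1/[H⁺] + K1K2/[H⁺]²) = 1/(1 + 10^+1.76 + 10^+0.51) = 0.01619
DIC = [CO2*]/α₀ = 8.997×10^-5 / 0.01619 = 5.559 mmol/kg
CA = (α₁ + 2α₂)·DIC = (0.9314 + 2×0.05238) × 5.559 = 5.76 mmol/kg

CA = 5.76 mmol/kg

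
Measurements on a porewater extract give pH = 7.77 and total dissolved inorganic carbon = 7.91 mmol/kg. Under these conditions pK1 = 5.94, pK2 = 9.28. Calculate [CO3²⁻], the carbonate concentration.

α₂ = 1 / (1 + [H⁺]/K2 + [H⁺]²/(K1K2)) = 1 / (1 + 10^+1.51 + 10^-0.32)
   = 1 / (1 + 32.359 + 0.47863) = 1/33.838 = 0.02955
[CO3²⁻] = α₂ × DIC = 0.02955 × 7.91 = 0.234 mmol/kg

[CO3²⁻] = 0.234 mmol/kg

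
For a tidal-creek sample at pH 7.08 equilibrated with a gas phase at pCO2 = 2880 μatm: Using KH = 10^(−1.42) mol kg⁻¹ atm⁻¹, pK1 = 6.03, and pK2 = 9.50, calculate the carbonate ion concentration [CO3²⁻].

[CO3²⁻] = 4.67 μmol/kg

[CO2*] = KH · pCO2 = 10^(−1.42) × 2880×10^-6 = 1.095×10^-4 mol/kg
α₀ = 1/(1 + K1/[H⁺] + K1K2/[H⁺]²) = 1/(1 + 10^+1.05 + 10^-1.37) = 0.08155
DIC = [CO2*]/α₀ = 1.095×10^-4 / 0.08155 = 1.343 mmol/kg
[CO3²⁻] = α₂·DIC; α₂ = 0.003479, so [CO3²⁻] = 0.003479 × 1.343 = 0.00467 mmol/kg = 4.67 μmol/kg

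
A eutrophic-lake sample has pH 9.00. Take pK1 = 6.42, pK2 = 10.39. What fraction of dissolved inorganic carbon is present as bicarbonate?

α₁ = 0.958

α₁ = 1 / (1 + [H⁺]/K1 + K2/[H⁺]) = 1 / (1 + 10^-2.58 + 10^-1.39)
   = 1 / (1 + 0.0026303 + 0.040738) = 1/1.0434 = 0.9584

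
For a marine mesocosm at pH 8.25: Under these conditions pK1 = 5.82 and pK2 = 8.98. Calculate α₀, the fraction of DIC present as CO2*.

α₀ = 0.00312

α₀ = 1 / (1 + K1/[H⁺] + K1K2/[H⁺]²) = 1 / (1 + 10^+2.43 + 10^+1.70)
   = 1 / (1 + 269.15 + 50.119) = 1/320.27 = 0.003122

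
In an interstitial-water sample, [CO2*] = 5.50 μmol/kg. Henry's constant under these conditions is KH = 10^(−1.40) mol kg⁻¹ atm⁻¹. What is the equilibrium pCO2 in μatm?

pCO2 = 138 μatm

KH = 10^(−1.40) = 3.981×10^-2 mol kg⁻¹ atm⁻¹
pCO2 = [CO2*]/KH = 5.50×10^-6 / 3.981×10^-2 = 1.38×10^-4 atm = 138 μatm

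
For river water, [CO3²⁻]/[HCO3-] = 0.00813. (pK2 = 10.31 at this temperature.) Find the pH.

From K2 = [H⁺][CO3²⁻]/[HCO3-]:  pH = pK2 + log₁₀([CO3²⁻]/[HCO3-])
log₁₀(0.00813) = -2.090
pH = 10.31 + (-2.090) = 8.22

pH = 8.22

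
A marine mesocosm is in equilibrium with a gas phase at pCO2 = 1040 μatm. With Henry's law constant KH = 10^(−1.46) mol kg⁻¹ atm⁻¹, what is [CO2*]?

[CO2*] = 36.1 μmol/kg

KH = 10^(−1.46) = 3.467×10^-2 mol kg⁻¹ atm⁻¹
[CO2*] = KH · pCO2 = 3.467×10^-2 × 1040×10^-6 atm = 3.61×10^-5 mol/kg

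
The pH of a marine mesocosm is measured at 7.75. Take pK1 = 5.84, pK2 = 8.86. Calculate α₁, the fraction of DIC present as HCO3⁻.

α₁ = 0.917

α₁ = 1 / (1 + [H⁺]/K1 + K2/[H⁺]) = 1 / (1 + 10^-1.91 + 10^-1.11)
   = 1 / (1 + 0.012303 + 0.077625) = 1/1.0899 = 0.9175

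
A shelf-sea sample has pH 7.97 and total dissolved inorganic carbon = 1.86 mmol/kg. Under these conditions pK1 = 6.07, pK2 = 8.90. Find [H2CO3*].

[CO2*] = 0.0207 mmol/kg

α₀ = 1 / (1 + K1/[H⁺] + K1K2/[H⁺]²) = 1 / (1 + 10^+1.90 + 10^+0.97)
   = 1 / (1 + 79.433 + 9.3325) = 1/89.765 = 0.01114
[CO2*] = α₀ × DIC = 0.01114 × 1.86 = 0.0207 mmol/kg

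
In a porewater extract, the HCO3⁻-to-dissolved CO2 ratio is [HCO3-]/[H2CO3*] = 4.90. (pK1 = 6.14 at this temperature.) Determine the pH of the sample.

pH = 6.83

From K1 = [H⁺][HCO3-]/[H2CO3*]:  pH = pK1 + log₁₀([HCO3-]/[H2CO3*])
log₁₀(4.90) = +0.690
pH = 6.14 + (+0.690) = 6.83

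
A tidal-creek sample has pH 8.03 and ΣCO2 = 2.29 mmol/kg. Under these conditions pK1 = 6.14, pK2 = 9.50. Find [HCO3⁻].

[HCO3⁻] = 2.19 mmol/kg

α₁ = 1 / (1 + [H⁺]/K1 + K2/[H⁺]) = 1 / (1 + 10^-1.89 + 10^-1.47)
   = 1 / (1 + 0.012882 + 0.033884) = 1/1.0468 = 0.9553
[HCO3⁻] = α₁ × DIC = 0.9553 × 2.29 = 2.19 mmol/kg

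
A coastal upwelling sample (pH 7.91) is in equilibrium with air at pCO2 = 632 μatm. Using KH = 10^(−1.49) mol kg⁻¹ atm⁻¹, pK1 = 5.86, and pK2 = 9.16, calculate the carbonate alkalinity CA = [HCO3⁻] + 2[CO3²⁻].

[CO2*] = KH · pCO2 = 10^(−1.49) × 632×10^-6 = 2.045×10^-5 mol/kg
α₀ = 1/(1 + K1/[H⁺] + K1K2/[H⁺]²) = 1/(1 + 10^+2.05 + 10^+0.80) = 0.008367
DIC = [CO2*]/α₀ = 2.045×10^-5 / 0.008367 = 2.444 mmol/kg
CA = (α₁ + 2α₂)·DIC = (0.9388 + 2×0.05279) × 2.444 = 2.55 mmol/kg

CA = 2.55 mmol/kg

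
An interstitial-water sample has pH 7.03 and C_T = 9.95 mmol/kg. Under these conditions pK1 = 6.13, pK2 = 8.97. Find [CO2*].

[CO2*] = 1.10 mmol/kg

α₀ = 1 / (1 + K1/[H⁺] + K1K2/[H⁺]²) = 1 / (1 + 10^+0.90 + 10^-1.04)
   = 1 / (1 + 7.9433 + 0.091201) = 1/9.0345 = 0.1107
[CO2*] = α₀ × DIC = 0.1107 × 9.95 = 1.10 mmol/kg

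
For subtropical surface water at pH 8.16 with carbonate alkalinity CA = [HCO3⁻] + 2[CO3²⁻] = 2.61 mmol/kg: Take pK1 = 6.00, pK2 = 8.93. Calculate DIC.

DIC = 2.29 mmol/kg

CA = [HCO3⁻] + 2[CO3²⁻] = (α₁ + 2α₂)·DIC
At pH 8.16: [H⁺]/K1 = 10^-2.16 = 0.0069183, K2/[H⁺] = 10^-0.77 = 0.16982
α₁ = 1/(1 + 0.0069183 + 0.16982) = 1/1.1767 = 0.8498; α₂ = α₁·K2/[H⁺] = 0.1443
α₁ + 2α₂ = 1.1384
DIC = CA / (α₁ + 2α₂) = 2.61 / 1.1384 = 2.29 mmol/kg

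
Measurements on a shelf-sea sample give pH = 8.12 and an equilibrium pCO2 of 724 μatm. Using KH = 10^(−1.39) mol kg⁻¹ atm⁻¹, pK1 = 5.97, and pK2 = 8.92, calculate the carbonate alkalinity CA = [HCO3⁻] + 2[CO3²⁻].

CA = 5.49 mmol/kg

[CO2*] = KH · pCO2 = 10^(−1.39) × 724×10^-6 = 2.949×10^-5 mol/kg
α₀ = 1/(1 + K1/[H⁺] + K1K2/[H⁺]²) = 1/(1 + 10^+2.15 + 10^+1.35) = 0.006074
DIC = [CO2*]/α₀ = 2.949×10^-5 / 0.006074 = 4.856 mmol/kg
CA = (α₁ + 2α₂)·DIC = (0.8580 + 2×0.1360) × 4.856 = 5.49 mmol/kg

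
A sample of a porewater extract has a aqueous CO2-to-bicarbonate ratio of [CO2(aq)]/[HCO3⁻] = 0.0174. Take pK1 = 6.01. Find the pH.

From K1 = [H⁺][HCO3⁻]/[CO2(aq)]:  pH = pK1 − log₁₀([CO2(aq)]/[HCO3⁻])
log₁₀(0.0174) = -1.759
pH = 6.01 − (-1.759) = 7.77

pH = 7.77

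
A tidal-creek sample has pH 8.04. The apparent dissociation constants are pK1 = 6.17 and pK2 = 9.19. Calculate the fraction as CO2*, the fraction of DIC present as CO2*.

α₀ = 1 / (1 + K1/[H⁺] + K1K2/[H⁺]²) = 1 / (1 + 10^+1.87 + 10^+0.72)
   = 1 / (1 + 74.131 + 5.2481) = 1/80.379 = 0.01244

α₀ = 0.0124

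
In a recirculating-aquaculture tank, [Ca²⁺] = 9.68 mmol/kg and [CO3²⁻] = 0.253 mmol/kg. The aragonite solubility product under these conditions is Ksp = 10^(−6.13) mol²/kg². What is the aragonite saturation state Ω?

Ω = 3.30

Ksp = 10^(−6.13) = 7.413×10^-7
Ω = [Ca²⁺][CO3²⁻]/Ksp = (9.68×10^-3)(0.253×10^-3) / 7.413×10^-7 = 3.30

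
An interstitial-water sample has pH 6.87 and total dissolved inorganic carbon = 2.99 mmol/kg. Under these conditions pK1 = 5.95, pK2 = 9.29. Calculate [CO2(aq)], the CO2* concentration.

[CO2*] = 0.320 mmol/kg

α₀ = 1 / (1 + K1/[H⁺] + K1K2/[H⁺]²) = 1 / (1 + 10^+0.92 + 10^-1.50)
   = 1 / (1 + 8.3176 + 0.031623) = 1/9.3493 = 0.1070
[CO2*] = α₀ × DIC = 0.1070 × 2.99 = 0.320 mmol/kg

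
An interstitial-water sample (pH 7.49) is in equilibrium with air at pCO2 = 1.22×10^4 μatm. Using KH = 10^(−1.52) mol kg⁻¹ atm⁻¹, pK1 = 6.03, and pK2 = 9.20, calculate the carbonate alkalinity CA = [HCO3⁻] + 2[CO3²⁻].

CA = 11.0 mmol/kg

[CO2*] = KH · pCO2 = 10^(−1.52) × 1.22×10^4×10^-6 = 3.684×10^-4 mol/kg
α₀ = 1/(1 + K1/[H⁺] + K1K2/[H⁺]²) = 1/(1 + 10^+1.46 + 10^-0.25) = 0.03289
DIC = [CO2*]/α₀ = 3.684×10^-4 / 0.03289 = 11.20 mmol/kg
CA = (α₁ + 2α₂)·DIC = (0.9486 + 2×0.01850) × 11.20 = 11.0 mmol/kg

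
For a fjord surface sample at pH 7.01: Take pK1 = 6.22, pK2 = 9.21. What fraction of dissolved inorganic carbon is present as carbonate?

α₂ = 0.00540

α₂ = 1 / (1 + [H⁺]/K2 + [H⁺]²/(K1K2)) = 1 / (1 + 10^+2.20 + 10^+1.41)
   = 1 / (1 + 158.49 + 25.704) = 1/185.19 = 0.005400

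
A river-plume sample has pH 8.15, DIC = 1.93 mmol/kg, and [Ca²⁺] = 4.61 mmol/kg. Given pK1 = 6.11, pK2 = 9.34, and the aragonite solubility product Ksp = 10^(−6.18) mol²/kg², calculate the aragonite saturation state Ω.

Ω = 0.810

α₂ = 1 / (1 + [H⁺]/K2 + [H⁺]²/(K1K2)) = 1 / (1 + 10^+1.19 + 10^-0.85)
   = 1 / (1 + 15.488 + 0.14125) = 1/16.629 = 0.06013
[CO3²⁻] = α₂ × DIC = 0.06013 × 1.93 = 0.1161 mmol/kg
Ksp = 10^(−6.18) = 6.607×10^-7
Ω = [Ca²⁺][CO3²⁻]/Ksp = (4.61×10^-3)(1.161×10^-4) / 6.607×10^-7 = 0.810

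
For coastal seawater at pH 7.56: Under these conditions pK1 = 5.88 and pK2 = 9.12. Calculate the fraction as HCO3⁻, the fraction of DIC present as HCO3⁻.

α₁ = 0.954

α₁ = 1 / (1 + [H⁺]/K1 + K2/[H⁺]) = 1 / (1 + 10^-1.68 + 10^-1.56)
   = 1 / (1 + 0.020893 + 0.027542) = 1/1.0484 = 0.9538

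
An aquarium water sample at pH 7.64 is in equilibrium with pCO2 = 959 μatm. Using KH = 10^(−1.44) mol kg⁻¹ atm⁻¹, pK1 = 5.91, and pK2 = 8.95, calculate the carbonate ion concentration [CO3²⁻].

[CO2*] = KH · pCO2 = 10^(−1.44) × 959×10^-6 = 3.482×10^-5 mol/kg
α₀ = 1/(1 + K1/[H⁺] + K1K2/[H⁺]²) = 1/(1 + 10^+1.73 + 10^+0.42) = 0.01744
DIC = [CO2*]/α₀ = 3.482×10^-5 / 0.01744 = 1.996 mmol/kg
[CO3²⁻] = α₂·DIC; α₂ = 0.04588, so [CO3²⁻] = 0.04588 × 1.996 = 0.0916 mmol/kg

[CO3²⁻] = 0.0916 mmol/kg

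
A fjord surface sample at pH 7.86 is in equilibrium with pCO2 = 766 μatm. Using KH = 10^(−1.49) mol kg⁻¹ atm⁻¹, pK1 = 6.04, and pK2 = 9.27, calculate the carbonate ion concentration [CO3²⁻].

[CO3²⁻] = 0.0637 mmol/kg

[CO2*] = KH · pCO2 = 10^(−1.49) × 766×10^-6 = 2.479×10^-5 mol/kg
α₀ = 1/(1 + K1/[H⁺] + K1K2/[H⁺]²) = 1/(1 + 10^+1.82 + 10^+0.41) = 0.01436
DIC = [CO2*]/α₀ = 2.479×10^-5 / 0.01436 = 1.726 mmol/kg
[CO3²⁻] = α₂·DIC; α₂ = 0.03691, so [CO3²⁻] = 0.03691 × 1.726 = 0.0637 mmol/kg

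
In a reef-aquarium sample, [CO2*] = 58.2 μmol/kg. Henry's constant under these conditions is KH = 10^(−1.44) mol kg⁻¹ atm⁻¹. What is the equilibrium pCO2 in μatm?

pCO2 = 1600 μatm

KH = 10^(−1.44) = 3.631×10^-2 mol kg⁻¹ atm⁻¹
pCO2 = [CO2*]/KH = 58.2×10^-6 / 3.631×10^-2 = 1.60×10^-3 atm = 1600 μatm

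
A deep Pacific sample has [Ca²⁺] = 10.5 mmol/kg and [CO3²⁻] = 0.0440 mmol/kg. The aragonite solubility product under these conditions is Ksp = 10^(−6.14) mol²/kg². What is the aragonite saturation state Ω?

Ω = 0.638

Ksp = 10^(−6.14) = 7.244×10^-7
Ω = [Ca²⁺][CO3²⁻]/Ksp = (10.5×10^-3)(0.0440×10^-3) / 7.244×10^-7 = 0.638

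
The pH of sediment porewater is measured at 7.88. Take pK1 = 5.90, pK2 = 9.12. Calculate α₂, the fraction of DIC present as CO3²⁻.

α₂ = 0.0539

α₂ = 1 / (1 + [H⁺]/K2 + [H⁺]²/(K1K2)) = 1 / (1 + 10^+1.24 + 10^-0.74)
   = 1 / (1 + 17.378 + 0.18197) = 1/18.560 = 0.05388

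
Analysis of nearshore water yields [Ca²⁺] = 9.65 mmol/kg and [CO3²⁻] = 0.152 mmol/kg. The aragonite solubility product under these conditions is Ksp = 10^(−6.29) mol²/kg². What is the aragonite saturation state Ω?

Ω = 2.86

Ksp = 10^(−6.29) = 5.129×10^-7
Ω = [Ca²⁺][CO3²⁻]/Ksp = (9.65×10^-3)(0.152×10^-3) / 5.129×10^-7 = 2.86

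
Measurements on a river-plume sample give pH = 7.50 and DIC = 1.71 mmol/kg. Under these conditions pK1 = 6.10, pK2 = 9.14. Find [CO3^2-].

α₂ = 1 / (1 + [H⁺]/K2 + [H⁺]²/(K1K2)) = 1 / (1 + 10^+1.64 + 10^+0.24)
   = 1 / (1 + 43.652 + 1.7378) = 1/46.389 = 0.02156
[CO3²⁻] = α₂ × DIC = 0.02156 × 1.71 = 0.0369 mmol/kg

[CO3²⁻] = 0.0369 mmol/kg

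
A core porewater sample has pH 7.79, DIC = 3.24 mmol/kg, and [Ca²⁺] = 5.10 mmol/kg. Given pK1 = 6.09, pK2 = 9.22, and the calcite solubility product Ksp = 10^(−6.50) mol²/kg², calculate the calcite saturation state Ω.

α₂ = 1 / (1 + [H⁺]/K2 + [H⁺]²/(K1K2)) = 1 / (1 + 10^+1.43 + 10^-0.27)
   = 1 / (1 + 26.915 + 0.53703) = 1/28.452 = 0.03515
[CO3²⁻] = α₂ × DIC = 0.03515 × 3.24 = 0.1139 mmol/kg
Ksp = 10^(−6.50) = 3.162×10^-7
Ω = [Ca²⁺][CO3²⁻]/Ksp = (5.10×10^-3)(1.139×10^-4) / 3.162×10^-7 = 1.84

Ω = 1.84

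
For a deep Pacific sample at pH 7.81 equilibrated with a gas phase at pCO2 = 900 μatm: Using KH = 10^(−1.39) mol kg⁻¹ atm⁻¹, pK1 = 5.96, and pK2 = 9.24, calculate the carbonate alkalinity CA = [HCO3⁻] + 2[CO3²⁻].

CA = 2.79 mmol/kg

[CO2*] = KH · pCO2 = 10^(−1.39) × 900×10^-6 = 3.666×10^-5 mol/kg
α₀ = 1/(1 + K1/[H⁺] + K1K2/[H⁺]²) = 1/(1 + 10^+1.85 + 10^+0.42) = 0.01344
DIC = [CO2*]/α₀ = 3.666×10^-5 / 0.01344 = 2.729 mmol/kg
CA = (α₁ + 2α₂)·DIC = (0.9512 + 2×0.03534) × 2.729 = 2.79 mmol/kg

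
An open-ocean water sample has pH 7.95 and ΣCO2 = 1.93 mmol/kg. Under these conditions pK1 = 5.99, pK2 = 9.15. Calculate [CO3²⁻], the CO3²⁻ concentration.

α₂ = 1 / (1 + [H⁺]/K2 + [H⁺]²/(K1K2)) = 1 / (1 + 10^+1.20 + 10^-0.76)
   = 1 / (1 + 15.849 + 0.17378) = 1/17.023 = 0.05875
[CO3²⁻] = α₂ × DIC = 0.05875 × 1.93 = 0.113 mmol/kg

[CO3²⁻] = 0.113 mmol/kg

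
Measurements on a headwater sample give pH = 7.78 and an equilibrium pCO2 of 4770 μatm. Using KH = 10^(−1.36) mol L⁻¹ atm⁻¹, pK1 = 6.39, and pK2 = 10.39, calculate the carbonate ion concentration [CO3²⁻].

[CO3²⁻] = 12.5 μmol/L

[CO2*] = KH · pCO2 = 10^(−1.36) × 4770×10^-6 = 2.082×10^-4 mol/L
α₀ = 1/(1 + K1/[H⁺] + K1K2/[H⁺]²) = 1/(1 + 10^+1.39 + 10^-1.22) = 0.03905
DIC = [CO2*]/α₀ = 2.082×10^-4 / 0.03905 = 5.332 mmol/L
[CO3²⁻] = α₂·DIC; α₂ = 0.002353, so [CO3²⁻] = 0.002353 × 5.332 = 0.0125 mmol/L = 12.5 μmol/L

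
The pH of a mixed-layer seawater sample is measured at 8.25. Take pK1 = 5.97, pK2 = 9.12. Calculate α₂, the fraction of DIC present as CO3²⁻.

α₂ = 1 / (1 + [H⁺]/K2 + [H⁺]²/(K1K2)) = 1 / (1 + 10^+0.87 + 10^-1.41)
   = 1 / (1 + 7.4131 + 0.038905) = 1/8.4520 = 0.1183

α₂ = 0.118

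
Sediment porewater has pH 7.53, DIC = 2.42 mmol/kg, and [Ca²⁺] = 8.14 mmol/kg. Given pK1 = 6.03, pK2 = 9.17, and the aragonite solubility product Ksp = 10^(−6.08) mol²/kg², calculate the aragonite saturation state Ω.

Ω = 0.514

α₂ = 1 / (1 + [H⁺]/K2 + [H⁺]²/(K1K2)) = 1 / (1 + 10^+1.64 + 10^+0.14)
   = 1 / (1 + 43.652 + 1.3804) = 1/46.032 = 0.02172
[CO3²⁻] = α₂ × DIC = 0.02172 × 2.42 = 0.05257 mmol/kg
Ksp = 10^(−6.08) = 8.318×10^-7
Ω = [Ca²⁺][CO3²⁻]/Ksp = (8.14×10^-3)(5.257×10^-5) / 8.318×10^-7 = 0.514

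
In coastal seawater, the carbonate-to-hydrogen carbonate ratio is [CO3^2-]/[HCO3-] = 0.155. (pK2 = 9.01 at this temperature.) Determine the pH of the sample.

From K2 = [H⁺][CO3^2-]/[HCO3-]:  pH = pK2 + log₁₀([CO3^2-]/[HCO3-])
log₁₀(0.155) = -0.810
pH = 9.01 + (-0.810) = 8.20

pH = 8.20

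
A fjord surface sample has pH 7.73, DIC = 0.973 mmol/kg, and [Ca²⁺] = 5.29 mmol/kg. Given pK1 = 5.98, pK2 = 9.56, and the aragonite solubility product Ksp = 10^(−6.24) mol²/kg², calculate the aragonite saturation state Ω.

α₂ = 1 / (1 + [H⁺]/K2 + [H⁺]²/(K1K2)) = 1 / (1 + 10^+1.83 + 10^+0.08)
   = 1 / (1 + 67.608 + 1.2023) = 1/69.811 = 0.01432
[CO3²⁻] = α₂ × DIC = 0.01432 × 0.973 = 0.01394 mmol/kg = 13.94 μmol/kg
Ksp = 10^(−6.24) = 5.754×10^-7
Ω = [Ca²⁺][CO3²⁻]/Ksp = (5.29×10^-3)(1.394×10^-5) / 5.754×10^-7 = 0.128

Ω = 0.128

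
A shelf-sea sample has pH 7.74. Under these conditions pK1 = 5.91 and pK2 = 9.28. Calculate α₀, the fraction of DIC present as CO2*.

α₀ = 0.0142

α₀ = 1 / (1 + K1/[H⁺] + K1K2/[H⁺]²) = 1 / (1 + 10^+1.83 + 10^+0.29)
   = 1 / (1 + 67.608 + 1.9498) = 1/70.558 = 0.01417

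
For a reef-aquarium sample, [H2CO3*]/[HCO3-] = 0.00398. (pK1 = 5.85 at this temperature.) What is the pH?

pH = 8.25

From K1 = [H⁺][HCO3-]/[H2CO3*]:  pH = pK1 − log₁₀([H2CO3*]/[HCO3-])
log₁₀(0.00398) = -2.400
pH = 5.85 − (-2.400) = 8.25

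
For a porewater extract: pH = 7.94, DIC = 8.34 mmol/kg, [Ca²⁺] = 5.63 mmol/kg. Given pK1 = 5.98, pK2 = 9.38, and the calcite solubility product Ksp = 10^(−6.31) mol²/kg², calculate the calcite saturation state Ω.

Ω = 3.32

α₂ = 1 / (1 + [H⁺]/K2 + [H⁺]²/(K1K2)) = 1 / (1 + 10^+1.44 + 10^-0.52)
   = 1 / (1 + 27.542 + 0.30200) = 1/28.844 = 0.03467
[CO3²⁻] = α₂ × DIC = 0.03467 × 8.34 = 0.2891 mmol/kg
Ksp = 10^(−6.31) = 4.898×10^-7
Ω = [Ca²⁺][CO3²⁻]/Ksp = (5.63×10^-3)(2.891×10^-4) / 4.898×10^-7 = 3.32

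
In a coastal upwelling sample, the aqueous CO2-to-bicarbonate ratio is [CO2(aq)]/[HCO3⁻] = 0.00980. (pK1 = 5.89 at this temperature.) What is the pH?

From K1 = [H⁺][HCO3⁻]/[CO2(aq)]:  pH = pK1 − log₁₀([CO2(aq)]/[HCO3⁻])
log₁₀(0.00980) = -2.009
pH = 5.89 − (-2.009) = 7.90

pH = 7.90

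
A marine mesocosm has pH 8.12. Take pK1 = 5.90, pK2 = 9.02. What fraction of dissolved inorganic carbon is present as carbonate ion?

α₂ = 0.111

α₂ = 1 / (1 + [H⁺]/K2 + [H⁺]²/(K1K2)) = 1 / (1 + 10^+0.90 + 10^-1.32)
   = 1 / (1 + 7.9433 + 0.047863) = 1/8.9911 = 0.1112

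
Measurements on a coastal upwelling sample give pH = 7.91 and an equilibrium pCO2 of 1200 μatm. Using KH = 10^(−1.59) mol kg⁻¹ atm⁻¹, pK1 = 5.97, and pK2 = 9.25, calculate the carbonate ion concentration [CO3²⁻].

[CO3²⁻] = 0.123 mmol/kg

[CO2*] = KH · pCO2 = 10^(−1.59) × 1200×10^-6 = 3.084×10^-5 mol/kg
α₀ = 1/(1 + K1/[H⁺] + K1K2/[H⁺]²) = 1/(1 + 10^+1.94 + 10^+0.60) = 0.01086
DIC = [CO2*]/α₀ = 3.084×10^-5 / 0.01086 = 2.840 mmol/kg
[CO3²⁻] = α₂·DIC; α₂ = 0.04324, so [CO3²⁻] = 0.04324 × 2.840 = 0.123 mmol/kg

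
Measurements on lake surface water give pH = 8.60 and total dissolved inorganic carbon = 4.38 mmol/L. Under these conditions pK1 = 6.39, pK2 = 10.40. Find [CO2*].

α₀ = 1 / (1 + K1/[H⁺] + K1K2/[H⁺]²) = 1 / (1 + 10^+2.21 + 10^+0.41)
   = 1 / (1 + 162.18 + 2.5704) = 1/165.75 = 0.006033
[CO2*] = α₀ × DIC = 0.006033 × 4.38 = 0.0264 mmol/L

[CO2*] = 0.0264 mmol/L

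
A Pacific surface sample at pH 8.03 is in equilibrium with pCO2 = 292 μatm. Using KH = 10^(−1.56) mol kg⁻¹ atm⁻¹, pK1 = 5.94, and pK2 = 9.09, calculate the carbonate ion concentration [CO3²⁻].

[CO2*] = KH · pCO2 = 10^(−1.56) × 292×10^-6 = 8.042×10^-6 mol/kg
α₀ = 1/(1 + K1/[H⁺] + K1K2/[H⁺]²) = 1/(1 + 10^+2.09 + 10^+1.03) = 0.007422
DIC = [CO2*]/α₀ = 8.042×10^-6 / 0.007422 = 1.084 mmol/kg
[CO3²⁻] = α₂·DIC; α₂ = 0.07952, so [CO3²⁻] = 0.07952 × 1.084 = 0.0862 mmol/kg

[CO3²⁻] = 0.0862 mmol/kg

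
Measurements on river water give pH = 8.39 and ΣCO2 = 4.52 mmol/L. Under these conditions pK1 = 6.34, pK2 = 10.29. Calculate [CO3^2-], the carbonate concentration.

[CO3²⁻] = 0.0557 mmol/L

α₂ = 1 / (1 + [H⁺]/K2 + [H⁺]²/(K1K2)) = 1 / (1 + 10^+1.90 + 10^-0.15)
   = 1 / (1 + 79.433 + 0.70795) = 1/81.141 = 0.01232
[CO3²⁻] = α₂ × DIC = 0.01232 × 4.52 = 0.0557 mmol/L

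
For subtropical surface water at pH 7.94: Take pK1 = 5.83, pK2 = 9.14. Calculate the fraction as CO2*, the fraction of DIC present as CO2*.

α₀ = 0.00725

α₀ = 1 / (1 + K1/[H⁺] + K1K2/[H⁺]²) = 1 / (1 + 10^+2.11 + 10^+0.91)
   = 1 / (1 + 128.82 + 8.1283) = 1/137.95 = 0.007249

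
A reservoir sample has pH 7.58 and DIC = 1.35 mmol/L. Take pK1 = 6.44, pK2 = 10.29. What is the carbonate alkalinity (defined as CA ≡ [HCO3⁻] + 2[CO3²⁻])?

CA = [HCO3⁻] + 2[CO3²⁻] = (α₁ + 2α₂)·DIC
At pH 7.58: [H⁺]/K1 = 10^-1.14 = 0.072444, K2/[H⁺] = 10^-2.71 = 0.0019498
α₁ = 1/(1 + 0.072444 + 0.0019498) = 1/1.0744 = 0.9308; α₂ = α₁·K2/[H⁺] = 0.001815
α₁ + 2α₂ = 0.9344
CA = 0.9344 × 1.35 = 1.26 mmol/L

CA = 1.26 mmol/L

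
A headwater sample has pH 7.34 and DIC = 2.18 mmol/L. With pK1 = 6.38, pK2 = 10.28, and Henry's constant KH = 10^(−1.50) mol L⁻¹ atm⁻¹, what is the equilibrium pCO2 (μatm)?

pCO2 = 6800 μatm

α₀ = 1 / (1 + K1/[H⁺] + K1K2/[H⁺]²) = 1 / (1 + 10^+0.96 + 10^-1.98)
   = 1 / (1 + 9.1201 + 0.010471) = 1/10.131 = 0.09871
[CO2*] = α₀ × DIC = 0.09871 × 2.18 = 0.2152 mmol/L
pCO2 = [CO2*]/KH = 2.152×10^-4 / 3.162×10^-2 = 6800 μatm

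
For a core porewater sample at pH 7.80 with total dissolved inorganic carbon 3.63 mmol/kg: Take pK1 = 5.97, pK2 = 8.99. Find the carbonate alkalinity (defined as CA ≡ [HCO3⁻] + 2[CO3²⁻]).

CA = 3.80 mmol/kg

CA = [HCO3⁻] + 2[CO3²⁻] = (α₁ + 2α₂)·DIC
At pH 7.80: [H⁺]/K1 = 10^-1.83 = 0.014791, K2/[H⁺] = 10^-1.19 = 0.064565
α₁ = 1/(1 + 0.014791 + 0.064565) = 1/1.0794 = 0.9265; α₂ = α₁·K2/[H⁺] = 0.05982
α₁ + 2α₂ = 1.0461
CA = 1.0461 × 3.63 = 3.80 mmol/kg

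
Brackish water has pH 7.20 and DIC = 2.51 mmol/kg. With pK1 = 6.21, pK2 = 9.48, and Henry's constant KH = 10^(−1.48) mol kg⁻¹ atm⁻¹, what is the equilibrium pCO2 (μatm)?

α₀ = 1 / (1 + K1/[H⁺] + K1K2/[H⁺]²) = 1 / (1 + 10^+0.99 + 10^-1.29)
   = 1 / (1 + 9.7724 + 0.051286) = 1/10.824 = 0.09239
[CO2*] = α₀ × DIC = 0.09239 × 2.51 = 0.2319 mmol/kg
pCO2 = [CO2*]/KH = 2.319×10^-4 / 3.311×10^-2 = 7000 μatm

pCO2 = 7000 μatm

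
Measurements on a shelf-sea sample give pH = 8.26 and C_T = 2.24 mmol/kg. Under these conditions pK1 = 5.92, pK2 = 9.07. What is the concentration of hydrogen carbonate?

[HCO3⁻] = 1.93 mmol/kg

α₁ = 1 / (1 + [H⁺]/K1 + K2/[H⁺]) = 1 / (1 + 10^-2.34 + 10^-0.81)
   = 1 / (1 + 0.0045709 + 0.15488) = 1/1.1595 = 0.8625
[HCO3⁻] = α₁ × DIC = 0.8625 × 2.24 = 1.93 mmol/kg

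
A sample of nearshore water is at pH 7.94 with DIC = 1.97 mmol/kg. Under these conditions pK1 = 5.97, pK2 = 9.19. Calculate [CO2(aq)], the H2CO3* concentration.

[CO2*] = 19.8 μmol/kg

α₀ = 1 / (1 + K1/[H⁺] + K1K2/[H⁺]²) = 1 / (1 + 10^+1.97 + 10^+0.72)
   = 1 / (1 + 93.325 + 5.2481) = 1/99.574 = 0.01004
[CO2*] = α₀ × DIC = 0.01004 × 1.97 = 0.0198 mmol/kg = 19.8 μmol/kg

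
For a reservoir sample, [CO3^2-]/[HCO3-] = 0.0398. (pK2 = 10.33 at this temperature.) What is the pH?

From K2 = [H⁺][CO3^2-]/[HCO3-]:  pH = pK2 + log₁₀([CO3^2-]/[HCO3-])
log₁₀(0.0398) = -1.400
pH = 10.33 + (-1.400) = 8.93

pH = 8.93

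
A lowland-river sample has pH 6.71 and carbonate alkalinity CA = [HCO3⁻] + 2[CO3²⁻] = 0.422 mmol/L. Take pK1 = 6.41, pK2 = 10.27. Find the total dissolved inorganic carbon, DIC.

DIC = 0.633 mmol/L

CA = [HCO3⁻] + 2[CO3²⁻] = (α₁ + 2α₂)·DIC
At pH 6.71: [H⁺]/K1 = 10^-0.30 = 0.50119, K2/[H⁺] = 10^-3.56 = 0.00027542
α₁ = 1/(1 + 0.50119 + 0.00027542) = 1/1.5015 = 0.6660; α₂ = α₁·K2/[H⁺] = 0.0001834
α₁ + 2α₂ = 0.6664
DIC = CA / (α₁ + 2α₂) = 0.422 / 0.6664 = 0.633 mmol/L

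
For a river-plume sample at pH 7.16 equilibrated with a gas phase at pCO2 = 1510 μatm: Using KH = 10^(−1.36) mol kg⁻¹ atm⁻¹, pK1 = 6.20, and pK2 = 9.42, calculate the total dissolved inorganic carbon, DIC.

[CO2*] = KH · pCO2 = 10^(−1.36) × 1510×10^-6 = 6.591×10^-5 mol/kg
α₀ = 1/(1 + K1/[H⁺] + K1K2/[H⁺]²) = 1/(1 + 10^+0.96 + 10^-1.30) = 0.09833
DIC = [CO2*]/α₀ = 6.591×10^-5 / 0.09833 = 0.670 mmol/kg

DIC = 0.670 mmol/kg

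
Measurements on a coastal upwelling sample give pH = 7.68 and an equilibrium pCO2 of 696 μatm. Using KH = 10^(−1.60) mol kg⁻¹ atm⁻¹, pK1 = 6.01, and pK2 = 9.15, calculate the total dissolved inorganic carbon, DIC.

DIC = 0.863 mmol/kg

[CO2*] = KH · pCO2 = 10^(−1.60) × 696×10^-6 = 1.748×10^-5 mol/kg
α₀ = 1/(1 + K1/[H⁺] + K1K2/[H⁺]²) = 1/(1 + 10^+1.67 + 10^+0.20) = 0.02026
DIC = [CO2*]/α₀ = 1.748×10^-5 / 0.02026 = 0.863 mmol/kg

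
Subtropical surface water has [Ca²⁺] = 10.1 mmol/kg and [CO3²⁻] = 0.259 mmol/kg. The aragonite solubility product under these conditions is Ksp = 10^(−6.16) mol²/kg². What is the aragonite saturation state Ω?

Ksp = 10^(−6.16) = 6.918×10^-7
Ω = [Ca²⁺][CO3²⁻]/Ksp = (10.1×10^-3)(0.259×10^-3) / 6.918×10^-7 = 3.78

Ω = 3.78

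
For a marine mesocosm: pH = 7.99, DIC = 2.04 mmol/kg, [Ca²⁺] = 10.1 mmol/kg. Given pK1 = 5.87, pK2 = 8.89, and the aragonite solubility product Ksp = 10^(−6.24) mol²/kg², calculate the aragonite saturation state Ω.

α₂ = 1 / (1 + [H⁺]/K2 + [H⁺]²/(K1K2)) = 1 / (1 + 10^+0.90 + 10^-1.22)
   = 1 / (1 + 7.9433 + 0.060256) = 1/9.0035 = 0.1111
[CO3²⁻] = α₂ × DIC = 0.1111 × 2.04 = 0.2266 mmol/kg
Ksp = 10^(−6.24) = 5.754×10^-7
Ω = [Ca²⁺][CO3²⁻]/Ksp = (10.1×10^-3)(2.266×10^-4) / 5.754×10^-7 = 3.98

Ω = 3.98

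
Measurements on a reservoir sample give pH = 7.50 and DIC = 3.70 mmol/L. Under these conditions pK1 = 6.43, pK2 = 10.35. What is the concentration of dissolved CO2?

[CO2*] = 0.290 mmol/L

α₀ = 1 / (1 + K1/[H⁺] + K1K2/[H⁺]²) = 1 / (1 + 10^+1.07 + 10^-1.78)
   = 1 / (1 + 11.749 + 0.016596) = 1/12.766 = 0.07834
[CO2*] = α₀ × DIC = 0.07834 × 3.70 = 0.290 mmol/L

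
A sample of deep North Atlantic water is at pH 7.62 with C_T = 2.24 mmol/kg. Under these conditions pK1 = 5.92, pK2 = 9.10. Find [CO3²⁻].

[CO3²⁻] = 0.0704 mmol/kg

α₂ = 1 / (1 + [H⁺]/K2 + [H⁺]²/(K1K2)) = 1 / (1 + 10^+1.48 + 10^-0.22)
   = 1 / (1 + 30.200 + 0.60256) = 1/31.802 = 0.03144
[CO3²⁻] = α₂ × DIC = 0.03144 × 2.24 = 0.0704 mmol/kg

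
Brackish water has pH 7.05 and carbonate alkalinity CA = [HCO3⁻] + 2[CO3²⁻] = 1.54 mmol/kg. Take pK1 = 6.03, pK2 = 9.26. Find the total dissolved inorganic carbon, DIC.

CA = [HCO3⁻] + 2[CO3²⁻] = (α₁ + 2α₂)·DIC
At pH 7.05: [H⁺]/K1 = 10^-1.02 = 0.095499, K2/[H⁺] = 10^-2.21 = 0.0061660
α₁ = 1/(1 + 0.095499 + 0.0061660) = 1/1.1017 = 0.9077; α₂ = α₁·K2/[H⁺] = 0.005597
α₁ + 2α₂ = 0.9189
DIC = CA / (α₁ + 2α₂) = 1.54 / 0.9189 = 1.68 mmol/kg

DIC = 1.68 mmol/kg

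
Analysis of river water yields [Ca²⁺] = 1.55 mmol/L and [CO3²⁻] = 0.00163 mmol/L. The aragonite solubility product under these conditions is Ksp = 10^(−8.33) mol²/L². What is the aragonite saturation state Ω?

Ω = 0.540

Ksp = 10^(−8.33) = 4.677×10^-9
Ω = [Ca²⁺][CO3²⁻]/Ksp = (1.55×10^-3)(0.00163×10^-3) / 4.677×10^-9 = 0.540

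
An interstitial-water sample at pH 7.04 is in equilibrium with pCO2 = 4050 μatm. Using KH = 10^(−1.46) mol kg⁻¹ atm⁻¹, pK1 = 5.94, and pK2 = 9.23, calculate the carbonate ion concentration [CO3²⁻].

[CO2*] = KH · pCO2 = 10^(−1.46) × 4050×10^-6 = 1.404×10^-4 mol/kg
α₀ = 1/(1 + K1/[H⁺] + K1K2/[H⁺]²) = 1/(1 + 10^+1.10 + 10^-1.09) = 0.07315
DIC = [CO2*]/α₀ = 1.404×10^-4 / 0.07315 = 1.920 mmol/kg
[CO3²⁻] = α₂·DIC; α₂ = 0.005946, so [CO3²⁻] = 0.005946 × 1.920 = 0.0114 mmol/kg = 11.4 μmol/kg

[CO3²⁻] = 11.4 μmol/kg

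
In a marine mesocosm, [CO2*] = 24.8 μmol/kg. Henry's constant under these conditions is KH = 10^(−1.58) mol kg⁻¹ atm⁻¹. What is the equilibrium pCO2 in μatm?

pCO2 = 943 μatm

KH = 10^(−1.58) = 2.630×10^-2 mol kg⁻¹ atm⁻¹
pCO2 = [CO2*]/KH = 24.8×10^-6 / 2.630×10^-2 = 9.43×10^-4 atm = 943 μatm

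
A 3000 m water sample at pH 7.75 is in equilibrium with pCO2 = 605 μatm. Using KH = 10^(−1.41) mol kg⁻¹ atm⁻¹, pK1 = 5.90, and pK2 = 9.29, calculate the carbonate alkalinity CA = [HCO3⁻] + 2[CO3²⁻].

[CO2*] = KH · pCO2 = 10^(−1.41) × 605×10^-6 = 2.354×10^-5 mol/kg
α₀ = 1/(1 + K1/[H⁺] + K1K2/[H⁺]²) = 1/(1 + 10^+1.85 + 10^+0.31) = 0.01354
DIC = [CO2*]/α₀ = 2.354×10^-5 / 0.01354 = 1.738 mmol/kg
CA = (α₁ + 2α₂)·DIC = (0.9588 + 2×0.02765) × 1.738 = 1.76 mmol/kg

CA = 1.76 mmol/kg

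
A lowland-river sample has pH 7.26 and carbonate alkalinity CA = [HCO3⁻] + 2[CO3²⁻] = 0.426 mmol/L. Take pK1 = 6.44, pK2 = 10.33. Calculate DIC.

DIC = 0.490 mmol/L

CA = [HCO3⁻] + 2[CO3²⁻] = (α₁ + 2α₂)·DIC
At pH 7.26: [H⁺]/K1 = 10^-0.82 = 0.15136, K2/[H⁺] = 10^-3.07 = 0.00085114
α₁ = 1/(1 + 0.15136 + 0.00085114) = 1/1.1522 = 0.8679; α₂ = α₁·K2/[H⁺] = 0.0007387
α₁ + 2α₂ = 0.8694
DIC = CA / (α₁ + 2α₂) = 0.426 / 0.8694 = 0.490 mmol/L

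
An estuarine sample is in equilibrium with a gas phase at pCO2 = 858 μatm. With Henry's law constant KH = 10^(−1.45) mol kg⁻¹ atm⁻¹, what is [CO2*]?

[CO2*] = 30.4 μmol/kg

KH = 10^(−1.45) = 3.548×10^-2 mol kg⁻¹ atm⁻¹
[CO2*] = KH · pCO2 = 3.548×10^-2 × 858×10^-6 atm = 3.04×10^-5 mol/kg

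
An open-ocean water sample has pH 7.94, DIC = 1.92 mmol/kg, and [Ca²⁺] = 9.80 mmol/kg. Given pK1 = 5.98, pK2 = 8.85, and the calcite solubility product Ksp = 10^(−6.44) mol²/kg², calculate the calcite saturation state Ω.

Ω = 5.62

α₂ = 1 / (1 + [H⁺]/K2 + [H⁺]²/(K1K2)) = 1 / (1 + 10^+0.91 + 10^-1.05)
   = 1 / (1 + 8.1283 + 0.089125) = 1/9.2174 = 0.1085
[CO3²⁻] = α₂ × DIC = 0.1085 × 1.92 = 0.2083 mmol/kg
Ksp = 10^(−6.44) = 3.631×10^-7
Ω = [Ca²⁺][CO3²⁻]/Ksp = (9.80×10^-3)(2.083×10^-4) / 3.631×10^-7 = 5.62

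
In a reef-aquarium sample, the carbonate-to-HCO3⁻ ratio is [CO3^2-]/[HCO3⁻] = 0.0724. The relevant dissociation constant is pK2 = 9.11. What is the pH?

pH = 7.97

From K2 = [H⁺][CO3^2-]/[HCO3⁻]:  pH = pK2 + log₁₀([CO3^2-]/[HCO3⁻])
log₁₀(0.0724) = -1.140
pH = 9.11 + (-1.140) = 7.97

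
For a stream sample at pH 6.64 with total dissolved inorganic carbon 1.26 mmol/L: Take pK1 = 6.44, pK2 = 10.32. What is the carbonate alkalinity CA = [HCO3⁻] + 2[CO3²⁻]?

CA = [HCO3⁻] + 2[CO3²⁻] = (α₁ + 2α₂)·DIC
At pH 6.64: [H⁺]/K1 = 10^-0.20 = 0.63096, K2/[H⁺] = 10^-3.68 = 0.00020893
α₁ = 1/(1 + 0.63096 + 0.00020893) = 1/1.6312 = 0.6131; α₂ = α₁·K2/[H⁺] = 0.0001281
α₁ + 2α₂ = 0.6133
CA = 0.6133 × 1.26 = 0.773 mmol/L

CA = 0.773 mmol/L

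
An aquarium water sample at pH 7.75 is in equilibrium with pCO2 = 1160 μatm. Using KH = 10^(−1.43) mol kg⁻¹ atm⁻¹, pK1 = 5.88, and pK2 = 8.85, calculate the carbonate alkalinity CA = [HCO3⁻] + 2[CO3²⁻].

[CO2*] = KH · pCO2 = 10^(−1.43) × 1160×10^-6 = 4.310×10^-5 mol/kg
α₀ = 1/(1 + K1/[H⁺] + K1K2/[H⁺]²) = 1/(1 + 10^+1.87 + 10^+0.77) = 0.01234
DIC = [CO2*]/α₀ = 4.310×10^-5 / 0.01234 = 3.492 mmol/kg
CA = (α₁ + 2α₂)·DIC = (0.9150 + 2×0.07268) × 3.492 = 3.70 mmol/kg

CA = 3.70 mmol/kg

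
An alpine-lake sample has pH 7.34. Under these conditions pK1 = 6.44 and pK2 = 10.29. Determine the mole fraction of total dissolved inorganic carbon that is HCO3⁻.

α₁ = 0.887

α₁ = 1 / (1 + [H⁺]/K1 + K2/[H⁺]) = 1 / (1 + 10^-0.90 + 10^-2.95)
   = 1 / (1 + 0.12589 + 0.0011220) = 1/1.1270 = 0.8873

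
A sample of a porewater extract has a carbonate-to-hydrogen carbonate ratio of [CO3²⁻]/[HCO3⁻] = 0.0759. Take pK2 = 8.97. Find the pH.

pH = 7.85

From K2 = [H⁺][CO3²⁻]/[HCO3⁻]:  pH = pK2 + log₁₀([CO3²⁻]/[HCO3⁻])
log₁₀(0.0759) = -1.120
pH = 8.97 + (-1.120) = 7.85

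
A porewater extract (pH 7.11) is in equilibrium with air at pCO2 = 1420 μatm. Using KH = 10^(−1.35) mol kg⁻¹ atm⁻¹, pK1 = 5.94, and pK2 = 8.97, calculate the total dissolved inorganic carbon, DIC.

[CO2*] = KH · pCO2 = 10^(−1.35) × 1420×10^-6 = 6.343×10^-5 mol/kg
α₀ = 1/(1 + K1/[H⁺] + K1K2/[H⁺]²) = 1/(1 + 10^+1.17 + 10^-0.69) = 0.06252
DIC = [CO2*]/α₀ = 6.343×10^-5 / 0.06252 = 1.01 mmol/kg

DIC = 1.01 mmol/kg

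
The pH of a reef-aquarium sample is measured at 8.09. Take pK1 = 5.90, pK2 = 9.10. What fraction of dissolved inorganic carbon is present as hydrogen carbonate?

α₁ = 0.906

α₁ = 1 / (1 + [H⁺]/K1 + K2/[H⁺]) = 1 / (1 + 10^-2.19 + 10^-1.01)
   = 1 / (1 + 0.0064565 + 0.097724) = 1/1.1042 = 0.9056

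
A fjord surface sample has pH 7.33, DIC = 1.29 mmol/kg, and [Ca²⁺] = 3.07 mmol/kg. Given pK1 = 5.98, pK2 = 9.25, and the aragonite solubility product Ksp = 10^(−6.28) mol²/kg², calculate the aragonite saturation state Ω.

α₂ = 1 / (1 + [H⁺]/K2 + [H⁺]²/(K1K2)) = 1 / (1 + 10^+1.92 + 10^+0.57)
   = 1 / (1 + 83.176 + 3.7154) = 1/87.892 = 0.01138
[CO3²⁻] = α₂ × DIC = 0.01138 × 1.29 = 0.01468 mmol/kg = 14.68 μmol/kg
Ksp = 10^(−6.28) = 5.248×10^-7
Ω = [Ca²⁺][CO3²⁻]/Ksp = (3.07×10^-3)(1.468×10^-5) / 5.248×10^-7 = 0.0859

Ω = 0.0859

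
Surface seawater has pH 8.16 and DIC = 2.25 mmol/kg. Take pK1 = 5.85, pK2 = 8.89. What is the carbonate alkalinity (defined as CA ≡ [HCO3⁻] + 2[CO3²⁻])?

CA = 2.59 mmol/kg

CA = [HCO3⁻] + 2[CO3²⁻] = (α₁ + 2α₂)·DIC
At pH 8.16: [H⁺]/K1 = 10^-2.31 = 0.0048978, K2/[H⁺] = 10^-0.73 = 0.18621
α₁ = 1/(1 + 0.0048978 + 0.18621) = 1/1.1911 = 0.8396; α₂ = α₁·K2/[H⁺] = 0.1563
α₁ + 2α₂ = 1.1522
CA = 1.1522 × 2.25 = 2.59 mmol/kg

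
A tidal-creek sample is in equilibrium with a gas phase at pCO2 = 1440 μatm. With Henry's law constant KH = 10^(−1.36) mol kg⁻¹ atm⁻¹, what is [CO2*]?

KH = 10^(−1.36) = 4.365×10^-2 mol kg⁻¹ atm⁻¹
[CO2*] = KH · pCO2 = 4.365×10^-2 × 1440×10^-6 atm = 6.29×10^-5 mol/kg

[CO2*] = 62.9 μmol/kg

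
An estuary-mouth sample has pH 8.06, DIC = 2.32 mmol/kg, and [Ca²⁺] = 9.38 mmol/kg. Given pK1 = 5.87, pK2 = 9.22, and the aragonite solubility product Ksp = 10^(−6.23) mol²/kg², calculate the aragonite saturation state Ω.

α₂ = 1 / (1 + [H⁺]/K2 + [H⁺]²/(K1K2)) = 1 / (1 + 10^+1.16 + 10^-1.03)
   = 1 / (1 + 14.454 + 0.093325) = 1/15.548 = 0.06432
[CO3²⁻] = α₂ × DIC = 0.06432 × 2.32 = 0.1492 mmol/kg
Ksp = 10^(−6.23) = 5.888×10^-7
Ω = [Ca²⁺][CO3²⁻]/Ksp = (9.38×10^-3)(1.492×10^-4) / 5.888×10^-7 = 2.38

Ω = 2.38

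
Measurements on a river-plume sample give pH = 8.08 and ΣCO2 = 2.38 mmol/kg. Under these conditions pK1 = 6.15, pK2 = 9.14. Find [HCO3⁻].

α₁ = 1 / (1 + [H⁺]/K1 + K2/[H⁺]) = 1 / (1 + 10^-1.93 + 10^-1.06)
   = 1 / (1 + 0.011749 + 0.087096) = 1/1.0988 = 0.9100
[HCO3⁻] = α₁ × DIC = 0.9100 × 2.38 = 2.17 mmol/kg

[HCO3⁻] = 2.17 mmol/kg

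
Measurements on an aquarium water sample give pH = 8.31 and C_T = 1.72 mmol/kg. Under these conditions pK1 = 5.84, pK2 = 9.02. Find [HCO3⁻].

α₁ = 1 / (1 + [H⁺]/K1 + K2/[H⁺]) = 1 / (1 + 10^-2.47 + 10^-0.71)
   = 1 / (1 + 0.0033884 + 0.19498) = 1/1.1984 = 0.8345
[HCO3⁻] = α₁ × DIC = 0.8345 × 1.72 = 1.44 mmol/kg

[HCO3⁻] = 1.44 mmol/kg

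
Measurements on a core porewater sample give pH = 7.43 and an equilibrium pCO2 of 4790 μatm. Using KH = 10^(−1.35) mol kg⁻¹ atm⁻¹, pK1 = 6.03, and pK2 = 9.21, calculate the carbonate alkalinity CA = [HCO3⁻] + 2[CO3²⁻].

[CO2*] = KH · pCO2 = 10^(−1.35) × 4790×10^-6 = 2.140×10^-4 mol/kg
α₀ = 1/(1 + K1/[H⁺] + K1K2/[H⁺]²) = 1/(1 + 10^+1.40 + 10^-0.38) = 0.03769
DIC = [CO2*]/α₀ = 2.140×10^-4 / 0.03769 = 5.678 mmol/kg
CA = (α₁ + 2α₂)·DIC = (0.9466 + 2×0.01571) × 5.678 = 5.55 mmol/kg

CA = 5.55 mmol/kg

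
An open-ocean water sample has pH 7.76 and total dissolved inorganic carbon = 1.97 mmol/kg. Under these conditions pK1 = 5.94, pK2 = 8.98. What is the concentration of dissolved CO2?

[CO2*] = 0.0277 mmol/kg

α₀ = 1 / (1 + K1/[H⁺] + K1K2/[H⁺]²) = 1 / (1 + 10^+1.82 + 10^+0.60)
   = 1 / (1 + 66.069 + 3.9811) = 1/71.050 = 0.01407
[CO2*] = α₀ × DIC = 0.01407 × 1.97 = 0.0277 mmol/kg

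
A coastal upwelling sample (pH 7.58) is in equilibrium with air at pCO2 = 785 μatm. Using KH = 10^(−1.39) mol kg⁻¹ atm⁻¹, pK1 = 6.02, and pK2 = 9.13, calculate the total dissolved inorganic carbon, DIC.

DIC = 1.23 mmol/kg

[CO2*] = KH · pCO2 = 10^(−1.39) × 785×10^-6 = 3.198×10^-5 mol/kg
α₀ = 1/(1 + K1/[H⁺] + K1K2/[H⁺]²) = 1/(1 + 10^+1.56 + 10^+0.01) = 0.02609
DIC = [CO2*]/α₀ = 3.198×10^-5 / 0.02609 = 1.23 mmol/kg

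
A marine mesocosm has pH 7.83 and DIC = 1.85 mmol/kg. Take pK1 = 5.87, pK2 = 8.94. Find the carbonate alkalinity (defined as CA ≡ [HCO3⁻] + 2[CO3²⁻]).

CA = 1.96 mmol/kg

CA = [HCO3⁻] + 2[CO3²⁻] = (α₁ + 2α₂)·DIC
At pH 7.83: [H⁺]/K1 = 10^-1.96 = 0.010965, K2/[H⁺] = 10^-1.11 = 0.077625
α₁ = 1/(1 + 0.010965 + 0.077625) = 1/1.0886 = 0.9186; α₂ = α₁·K2/[H⁺] = 0.07131
α₁ + 2α₂ = 1.0612
CA = 1.0612 × 1.85 = 1.96 mmol/kg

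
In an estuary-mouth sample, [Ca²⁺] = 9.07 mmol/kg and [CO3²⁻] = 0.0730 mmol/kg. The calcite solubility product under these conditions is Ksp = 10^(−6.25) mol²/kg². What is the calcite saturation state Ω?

Ksp = 10^(−6.25) = 5.623×10^-7
Ω = [Ca²⁺][CO3²⁻]/Ksp = (9.07×10^-3)(0.0730×10^-3) / 5.623×10^-7 = 1.18

Ω = 1.18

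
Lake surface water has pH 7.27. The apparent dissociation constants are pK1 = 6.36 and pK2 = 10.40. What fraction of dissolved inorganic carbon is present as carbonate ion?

α₂ = 1 / (1 + [H⁺]/K2 + [H⁺]²/(K1K2)) = 1 / (1 + 10^+3.13 + 10^+2.22)
   = 1 / (1 + 1349.0 + 165.96) = 1/1515.9 = 0.0006597

α₂ = 0.000660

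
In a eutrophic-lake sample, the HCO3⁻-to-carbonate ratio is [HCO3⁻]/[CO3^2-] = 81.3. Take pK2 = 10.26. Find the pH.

From K2 = [H⁺][CO3^2-]/[HCO3⁻]:  pH = pK2 − log₁₀([HCO3⁻]/[CO3^2-])
log₁₀(81.3) = +1.910
pH = 10.26 − (+1.910) = 8.35

pH = 8.35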